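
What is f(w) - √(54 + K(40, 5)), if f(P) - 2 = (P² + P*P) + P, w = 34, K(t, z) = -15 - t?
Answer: 2348 - I ≈ 2348.0 - 1.0*I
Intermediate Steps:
f(P) = 2 + P + 2*P² (f(P) = 2 + ((P² + P*P) + P) = 2 + ((P² + P²) + P) = 2 + (2*P² + P) = 2 + (P + 2*P²) = 2 + P + 2*P²)
f(w) - √(54 + K(40, 5)) = (2 + 34 + 2*34²) - √(54 + (-15 - 1*40)) = (2 + 34 + 2*1156) - √(54 + (-15 - 40)) = (2 + 34 + 2312) - √(54 - 55) = 2348 - √(-1) = 2348 - I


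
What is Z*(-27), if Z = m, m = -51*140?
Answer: 192780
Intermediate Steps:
m = -7140
Z = -7140
Z*(-27) = -7140*(-27) = 192780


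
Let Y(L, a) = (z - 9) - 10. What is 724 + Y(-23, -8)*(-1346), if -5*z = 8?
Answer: 142258/5 ≈ 28452.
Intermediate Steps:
z = -8/5 (z = -⅕*8 = -8/5 ≈ -1.6000)
Y(L, a) = -103/5 (Y(L, a) = (-8/5 - 9) - 10 = -53/5 - 10 = -103/5)
724 + Y(-23, -8)*(-1346) = 724 - 103/5*(-1346) = 724 + 138638/5 = 142258/5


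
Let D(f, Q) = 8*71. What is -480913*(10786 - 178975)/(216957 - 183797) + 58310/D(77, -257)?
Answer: 5743025330497/2354360 ≈ 2.4393e+6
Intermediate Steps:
D(f, Q) = 568
-480913*(10786 - 178975)/(216957 - 183797) + 58310/D(77, -257) = -480913*(10786 - 178975)/(216957 - 183797) + 58310/568 = -480913/(33160/(-168189)) + 58310*(1/568) = -480913/(33160*(-1/168189)) + 29155/284 = -480913/(-33160/168189) + 29155/284 = -480913*(-168189/33160) + 29155/284 = 80884276557/33160 + 29155/284 = 5743025330497/2354360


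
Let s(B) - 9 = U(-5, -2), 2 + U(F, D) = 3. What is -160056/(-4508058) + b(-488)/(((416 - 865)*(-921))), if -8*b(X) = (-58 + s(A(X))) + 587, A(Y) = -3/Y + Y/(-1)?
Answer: 87845422955/2485616955576 ≈ 0.035342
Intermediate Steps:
U(F, D) = 1 (U(F, D) = -2 + 3 = 1)
A(Y) = -Y - 3/Y (A(Y) = -3/Y + Y*(-1) = -3/Y - Y = -Y - 3/Y)
s(B) = 10 (s(B) = 9 + 1 = 10)
b(X) = -539/8 (b(X) = -((-58 + 10) + 587)/8 = -(-48 + 587)/8 = -⅛*539 = -539/8)
-160056/(-4508058) + b(-488)/(((416 - 865)*(-921))) = -160056/(-4508058) - 539*(-1/(921*(416 - 865)))/8 = -160056*(-1/4508058) - 539/(8*((-449*(-921)))) = 26676/751343 - 539/8/413529 = 26676/751343 - 539/8*1/413529 = 26676/751343 - 539/3308232 = 87845422955/2485616955576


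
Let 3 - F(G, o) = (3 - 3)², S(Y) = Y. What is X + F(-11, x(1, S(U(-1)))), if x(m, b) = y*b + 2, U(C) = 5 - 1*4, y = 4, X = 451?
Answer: 454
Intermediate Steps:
U(C) = 1 (U(C) = 5 - 4 = 1)
x(m, b) = 2 + 4*b (x(m, b) = 4*b + 2 = 2 + 4*b)
F(G, o) = 3 (F(G, o) = 3 - (3 - 3)² = 3 - 1*0² = 3 - 1*0 = 3 + 0 = 3)
X + F(-11, x(1, S(U(-1)))) = 451 + 3 = 454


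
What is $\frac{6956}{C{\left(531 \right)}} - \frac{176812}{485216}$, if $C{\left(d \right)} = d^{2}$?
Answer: $- \frac{196944601}{579711816} \approx -0.33973$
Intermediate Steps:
$\frac{6956}{C{\left(531 \right)}} - \frac{176812}{485216} = \frac{6956}{531^{2}} - \frac{176812}{485216} = \frac{6956}{281961} - \frac{44203}{121304} = - \frac{196944601}{579711816}$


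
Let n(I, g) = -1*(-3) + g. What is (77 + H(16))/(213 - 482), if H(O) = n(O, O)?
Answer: -96/269 ≈ -0.35688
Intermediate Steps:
n(I, g) = 3 + g
H(O) = 3 + O
(77 + H(16))/(213 - 482) = (77 + (3 + 16))/(213 - 482) = (77 + 19)/(-269) = 96*(-1/269) = -96/269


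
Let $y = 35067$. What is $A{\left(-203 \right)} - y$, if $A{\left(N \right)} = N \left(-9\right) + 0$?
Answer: $-33240$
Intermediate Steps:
$A{\left(N \right)} = - 9 N$ ($A{\left(N \right)} = - 9 N + 0 = - 9 N$)
$A{\left(-203 \right)} - y = \left(-9\right) \left(-203\right) - 35067 = 1827 - 35067 = -33240$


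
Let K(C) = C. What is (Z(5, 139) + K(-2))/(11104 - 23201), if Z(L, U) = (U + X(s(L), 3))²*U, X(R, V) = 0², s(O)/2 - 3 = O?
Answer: -2685617/12097 ≈ -222.01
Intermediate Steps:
s(O) = 6 + 2*O
X(R, V) = 0
Z(L, U) = U³ (Z(L, U) = (U + 0)²*U = U²*U = U³)
(Z(5, 139) + K(-2))/(11104 - 23201) = (139³ - 2)/(11104 - 23201) = (2685619 - 2)/(-12097) = 2685617*(-1/12097) = -2685617/12097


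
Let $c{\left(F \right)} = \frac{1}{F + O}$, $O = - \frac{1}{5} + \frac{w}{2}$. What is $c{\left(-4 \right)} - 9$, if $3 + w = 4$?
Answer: $- \frac{343}{37} \approx -9.2703$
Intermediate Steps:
$w = 1$ ($w = -3 + 4 = 1$)
$O = \frac{3}{10}$ ($O = - \frac{1}{5} + 1 \cdot \frac{1}{2} = \left(-1\right) \frac{1}{5} + 1 \cdot \frac{1}{2} = - \frac{1}{5} + \frac{1}{2} = \frac{3}{10} \approx 0.3$)
$c{\left(F \right)} = \frac{1}{\frac{3}{10} + F}$ ($c{\left(F \right)} = \frac{1}{F + \frac{3}{10}} = \frac{1}{\frac{3}{10} + F}$)
$c{\left(-4 \right)} - 9 = \frac{10}{3 + 10 \left(-4\right)} - 9 = \frac{10}{3 - 40} - 9 = \frac{10}{-37} - 9 = 10 \left(- \frac{1}{37}\right) - 9 = - \frac{10}{37} - 9 = - \frac{343}{37}$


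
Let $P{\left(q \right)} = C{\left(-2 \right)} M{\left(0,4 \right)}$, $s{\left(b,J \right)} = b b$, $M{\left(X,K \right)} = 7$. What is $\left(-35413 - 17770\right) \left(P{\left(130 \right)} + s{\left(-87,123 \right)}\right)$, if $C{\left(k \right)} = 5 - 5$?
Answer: $-402542127$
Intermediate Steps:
$C{\left(k \right)} = 0$ ($C{\left(k \right)} = 5 - 5 = 0$)
$s{\left(b,J \right)} = b^{2}$
$P{\left(q \right)} = 0$ ($P{\left(q \right)} = 0 \cdot 7 = 0$)
$\left(-35413 - 17770\right) \left(P{\left(130 \right)} + s{\left(-87,123 \right)}\right) = \left(-35413 - 17770\right) \left(0 + \left(-87\right)^{2}\right) = - 53183 \left(0 + 7569\right) = \left(-53183\right) 7569 = -402542127$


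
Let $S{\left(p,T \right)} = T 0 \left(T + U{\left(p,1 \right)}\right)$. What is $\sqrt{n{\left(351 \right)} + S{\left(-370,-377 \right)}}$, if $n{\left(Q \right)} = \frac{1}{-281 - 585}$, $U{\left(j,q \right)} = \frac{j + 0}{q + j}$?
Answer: $\frac{i \sqrt{866}}{866} \approx 0.033981 i$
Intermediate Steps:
$U{\left(j,q \right)} = \frac{j}{j + q}$
$S{\left(p,T \right)} = 0$ ($S{\left(p,T \right)} = T 0 \left(T + \frac{p}{p + 1}\right) = T 0 \left(T + \frac{p}{1 + p}\right) = T 0 = 0$)
$n{\left(Q \right)} = - \frac{1}{866}$ ($n{\left(Q \right)} = \frac{1}{-866} = - \frac{1}{866}$)
$\sqrt{n{\left(351 \right)} + S{\left(-370,-377 \right)}} = \sqrt{- \frac{1}{866} + 0} = \sqrt{- \frac{1}{866}} = \frac{i \sqrt{866}}{866}$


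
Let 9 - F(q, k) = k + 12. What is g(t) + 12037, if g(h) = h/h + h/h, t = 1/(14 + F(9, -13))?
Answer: 12039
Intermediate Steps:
F(q, k) = -3 - k (F(q, k) = 9 - (k + 12) = 9 - (12 + k) = 9 + (-12 - k) = -3 - k)
t = 1/24 (t = 1/(14 + (-3 - 1*(-13))) = 1/(14 + (-3 + 13)) = 1/(14 + 10) = 1/24 ≈ 0.041667)
g(h) = 2 (g(h) = 1 + 1 = 2)
g(t) + 12037 = 2 + 12037 = 12039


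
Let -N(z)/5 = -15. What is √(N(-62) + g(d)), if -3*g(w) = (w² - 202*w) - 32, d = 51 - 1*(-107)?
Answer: 3*√267 ≈ 49.020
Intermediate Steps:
N(z) = 75 (N(z) = -5*(-15) = 75)
d = 158 (d = 51 + 107 = 158)
g(w) = 32/3 - w²/3 + 202*w/3 (g(w) = -((w² - 202*w) - 32)/3 = -(-32 + w² - 202*w)/3 = 32/3 - w²/3 + 202*w/3)
√(N(-62) + g(d)) = √(75 + (32/3 - ⅓*158² + (202/3)*158)) = √(75 + (32/3 - ⅓*24964 + 31916/3)) = √(75 + (32/3 - 24964/3 + 31916/3)) = √(75 + 2328) = √2403 = 3*√267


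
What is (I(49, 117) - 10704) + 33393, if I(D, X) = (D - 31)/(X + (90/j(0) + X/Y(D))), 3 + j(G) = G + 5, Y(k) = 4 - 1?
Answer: 1520169/67 ≈ 22689.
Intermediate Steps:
Y(k) = 3
j(G) = 2 + G (j(G) = -3 + (G + 5) = -3 + (5 + G) = 2 + G)
I(D, X) = (-31 + D)/(45 + 4*X/3) (I(D, X) = (D - 31)/(X + (90/(2 + 0) + X/3)) = (-31 + D)/(X + (90/2 + X*(⅓))) = (-31 + D)/(X + (90*(½) + X/3)) = (-31 + D)/(X + (45 + X/3)) = (-31 + D)/(45 + 4*X/3))
(I(49, 117) - 10704) + 33393 = (3*(-31 + 49)/(135 + 4*117) - 10704) + 33393 = (3*18/(135 + 468) - 10704) + 33393 = (3*18/603 - 10704) + 33393 = (3*(1/603)*18 - 10704) + 33393 = (6/67 - 10704) + 33393 = -717162/67 + 33393 = 1520169/67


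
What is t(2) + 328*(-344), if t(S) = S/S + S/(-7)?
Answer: -789819/7 ≈ -1.1283e+5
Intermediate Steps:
t(S) = 1 - S/7 (t(S) = 1 + S*(-⅐) = 1 - S/7)
t(2) + 328*(-344) = (1 - ⅐*2) + 328*(-344) = (1 - 2/7) - 112832 = 5/7 - 112832 = -789819/7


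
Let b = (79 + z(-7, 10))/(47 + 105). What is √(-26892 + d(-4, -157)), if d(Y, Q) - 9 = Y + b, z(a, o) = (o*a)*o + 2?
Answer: I*√155322834/76 ≈ 163.98*I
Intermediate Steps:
z(a, o) = 2 + a*o² (z(a, o) = (a*o)*o + 2 = a*o² + 2 = 2 + a*o²)
b = -619/152 (b = (79 + (2 - 7*10²))/(47 + 105) = (79 + (2 - 7*100))/152 = (79 + (2 - 700))*(1/152) = (79 - 698)*(1/152) = -619*1/152 = -619/152 ≈ -4.0724)
d(Y, Q) = 749/152 + Y (d(Y, Q) = 9 + (Y - 619/152) = 9 + (-619/152 + Y) = 749/152 + Y)
√(-26892 + d(-4, -157)) = √(-26892 + (749/152 - 4)) = √(-26892 + 141/152) = √(-4087443/152) = I*√155322834/76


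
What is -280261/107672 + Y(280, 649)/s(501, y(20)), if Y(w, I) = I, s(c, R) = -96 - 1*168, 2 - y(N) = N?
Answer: -204358/40377 ≈ -5.0612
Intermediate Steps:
y(N) = 2 - N
s(c, R) = -264 (s(c, R) = -96 - 168 = -264)
-280261/107672 + Y(280, 649)/s(501, y(20)) = -280261/107672 + 649/(-264) = -280261*1/107672 + 649*(-1/264) = -280261/107672 - 59/24 = -204358/40377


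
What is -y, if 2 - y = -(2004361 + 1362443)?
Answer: -3366806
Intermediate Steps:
y = 3366806 (y = 2 - (-1)*(2004361 + 1362443) = 2 - (-1)*3366804 = 2 - 1*(-3366804) = 2 + 3366804 = 3366806)
-y = -1*3366806 = -3366806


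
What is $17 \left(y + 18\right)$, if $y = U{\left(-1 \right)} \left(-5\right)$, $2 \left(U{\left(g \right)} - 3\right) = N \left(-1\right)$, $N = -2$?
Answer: $-34$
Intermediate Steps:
$U{\left(g \right)} = 4$ ($U{\left(g \right)} = 3 + \frac{\left(-2\right) \left(-1\right)}{2} = 3 + \frac{1}{2} \cdot 2 = 3 + 1 = 4$)
$y = -20$ ($y = 4 \left(-5\right) = -20$)
$17 \left(y + 18\right) = 17 \left(-20 + 18\right) = 17 \left(-2\right) = -34$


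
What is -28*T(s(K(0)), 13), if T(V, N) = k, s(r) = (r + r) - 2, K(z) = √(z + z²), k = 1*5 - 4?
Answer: -28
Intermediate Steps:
k = 1 (k = 5 - 4 = 1)
s(r) = -2 + 2*r (s(r) = 2*r - 2 = -2 + 2*r)
T(V, N) = 1
-28*T(s(K(0)), 13) = -28*1 = -28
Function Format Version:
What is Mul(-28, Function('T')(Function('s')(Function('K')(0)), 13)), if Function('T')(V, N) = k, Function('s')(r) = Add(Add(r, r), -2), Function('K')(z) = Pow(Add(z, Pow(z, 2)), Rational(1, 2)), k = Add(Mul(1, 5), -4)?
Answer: -28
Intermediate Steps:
k = 1 (k = Add(5, -4) = 1)
Function('s')(r) = Add(-2, Mul(2, r)) (Function('s')(r) = Add(Mul(2, r), -2) = Add(-2, Mul(2, r)))
Function('T')(V, N) = 1
Mul(-28, Function('T')(Function('s')(Function('K')(0)), 13)) = Mul(-28, 1) = -28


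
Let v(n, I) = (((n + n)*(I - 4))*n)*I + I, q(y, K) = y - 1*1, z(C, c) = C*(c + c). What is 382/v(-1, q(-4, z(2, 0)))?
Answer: 382/85 ≈ 4.4941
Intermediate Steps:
z(C, c) = 2*C*c (z(C, c) = C*(2*c) = 2*C*c)
q(y, K) = -1 + y (q(y, K) = y - 1 = -1 + y)
v(n, I) = I + 2*I*n²*(-4 + I) (v(n, I) = (((2*n)*(-4 + I))*n)*I + I = ((2*n*(-4 + I))*n)*I + I = (2*n²*(-4 + I))*I + I = 2*I*n²*(-4 + I) + I = I + 2*I*n²*(-4 + I))
382/v(-1, q(-4, z(2, 0))) = 382/(((-1 - 4)*(1 - 8*(-1)² + 2*(-1 - 4)*(-1)²))) = 382/((-5*(1 - 8*1 + 2*(-5)*1))) = 382/((-5*(1 - 8 - 10))) = 382/((-5*(-17))) = 382/85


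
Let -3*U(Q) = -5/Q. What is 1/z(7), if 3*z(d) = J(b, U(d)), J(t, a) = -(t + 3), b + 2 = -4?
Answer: 1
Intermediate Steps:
b = -6 (b = -2 - 4 = -6)
U(Q) = 5/(3*Q) (U(Q) = -(-5)/(3*Q) = 5/(3*Q))
J(t, a) = -3 - t (J(t, a) = -(3 + t) = -3 - t)
z(d) = 1 (z(d) = (-3 - 1*(-6))/3 = (-3 + 6)/3 = (1/3)*3 = 1)
1/z(7) = 1/1 = 1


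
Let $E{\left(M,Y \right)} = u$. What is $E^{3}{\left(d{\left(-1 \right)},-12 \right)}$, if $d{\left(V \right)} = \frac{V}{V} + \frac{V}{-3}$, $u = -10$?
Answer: $-1000$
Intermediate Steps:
$d{\left(V \right)} = 1 - \frac{V}{3}$ ($d{\left(V \right)} = 1 + V \left(- \frac{1}{3}\right) = 1 - \frac{V}{3}$)
$E{\left(M,Y \right)} = -10$
$E^{3}{\left(d{\left(-1 \right)},-12 \right)} = \left(-10\right)^{3} = -1000$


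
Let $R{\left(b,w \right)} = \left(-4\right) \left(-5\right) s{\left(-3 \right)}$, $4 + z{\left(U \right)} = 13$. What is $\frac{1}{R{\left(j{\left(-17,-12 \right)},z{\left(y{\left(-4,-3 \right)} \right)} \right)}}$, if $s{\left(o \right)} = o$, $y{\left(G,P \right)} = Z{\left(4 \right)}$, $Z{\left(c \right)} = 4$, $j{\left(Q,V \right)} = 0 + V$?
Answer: $- \frac{1}{60} \approx -0.016667$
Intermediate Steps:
$j{\left(Q,V \right)} = V$
$y{\left(G,P \right)} = 4$
$z{\left(U \right)} = 9$ ($z{\left(U \right)} = -4 + 13 = 9$)
$R{\left(b,w \right)} = -60$ ($R{\left(b,w \right)} = \left(-4\right) \left(-5\right) \left(-3\right) = 20 \left(-3\right) = -60$)
$\frac{1}{R{\left(j{\left(-17,-12 \right)},z{\left(y{\left(-4,-3 \right)} \right)} \right)}} = \frac{1}{-60} = - \frac{1}{60}$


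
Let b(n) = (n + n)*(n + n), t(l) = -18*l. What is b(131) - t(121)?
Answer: 70822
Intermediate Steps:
b(n) = 4*n**2 (b(n) = (2*n)*(2*n) = 4*n**2)
b(131) - t(121) = 4*131**2 - (-18)*121 = 4*17161 - 1*(-2178) = 68644 + 2178 = 70822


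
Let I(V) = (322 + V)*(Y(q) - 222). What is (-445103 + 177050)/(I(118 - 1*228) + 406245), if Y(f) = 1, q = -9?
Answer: -268053/359393 ≈ -0.74585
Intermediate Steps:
I(V) = -71162 - 221*V (I(V) = (322 + V)*(1 - 222) = (322 + V)*(-221) = -71162 - 221*V)
(-445103 + 177050)/(I(118 - 1*228) + 406245) = (-445103 + 177050)/((-71162 - 221*(118 - 1*228)) + 406245) = -268053/((-71162 - 221*(118 - 228)) + 406245) = -268053/((-71162 - 221*(-110)) + 406245) = -268053/((-71162 + 24310) + 406245) = -268053/(-46852 + 406245) = -268053/359393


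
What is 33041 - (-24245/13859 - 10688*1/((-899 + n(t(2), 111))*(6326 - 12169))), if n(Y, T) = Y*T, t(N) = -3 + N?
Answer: 1351248919579256/40893959185 ≈ 33043.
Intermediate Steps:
n(Y, T) = T*Y
33041 - (-24245/13859 - 10688*1/((-899 + n(t(2), 111))*(6326 - 12169))) = 33041 - (-24245/13859 - 10688*1/((-899 + 111*(-3 + 2))*(6326 - 12169))) = 33041 - (-24245*1/13859 - 10688*(-1/(5843*(-899 + 111*(-1))))) = 33041 - (-24245/13859 - 10688*(-1/(5843*(-899 - 111)))) = 33041 - (-24245/13859 - 10688/((-1010*(-5843)))) = 33041 - (-24245/13859 - 10688/5901430) = 33041 - (-24245/13859 - 10688*1/5901430) = 33041 - (-24245/13859 - 5344/2950715) = 33041 - 1*(-71614147671/40893959185) = 33041 + 71614147671/40893959185 = 1351248919579256/40893959185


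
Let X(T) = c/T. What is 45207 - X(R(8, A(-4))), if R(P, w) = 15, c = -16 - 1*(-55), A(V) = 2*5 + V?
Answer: 226022/5 ≈ 45204.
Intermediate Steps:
A(V) = 10 + V
c = 39 (c = -16 + 55 = 39)
X(T) = 39/T
45207 - X(R(8, A(-4))) = 45207 - 39/15 = 45207 - 1*13/5 = 45207 - 13/5 = 226022/5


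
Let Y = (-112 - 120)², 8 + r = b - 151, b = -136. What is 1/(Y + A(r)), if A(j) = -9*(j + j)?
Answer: 1/59134 ≈ 1.6911e-5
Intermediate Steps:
r = -295 (r = -8 + (-136 - 151) = -8 - 287 = -295)
A(j) = -18*j
Y = 53824 (Y = (-232)² = 53824)
1/(Y + A(r)) = 1/(53824 - 18*(-295)) = 1/(53824 + 5310) = 1/59134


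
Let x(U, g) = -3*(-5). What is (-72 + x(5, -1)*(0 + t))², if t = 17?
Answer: 33489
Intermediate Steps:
x(U, g) = 15
(-72 + x(5, -1)*(0 + t))² = (-72 + 15*(0 + 17))² = (-72 + 15*17)² = (-72 + 255)² = 183² = 33489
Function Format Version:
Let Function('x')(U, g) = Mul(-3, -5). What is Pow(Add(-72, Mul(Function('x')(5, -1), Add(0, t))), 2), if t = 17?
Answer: 33489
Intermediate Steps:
Function('x')(U, g) = 15
Pow(Add(-72, Mul(Function('x')(5, -1), Add(0, t))), 2) = Pow(Add(-72, Mul(15, Add(0, 17))), 2) = Pow(Add(-72, Mul(15, 17)), 2) = Pow(Add(-72, 255), 2) = Pow(183, 2) = 33489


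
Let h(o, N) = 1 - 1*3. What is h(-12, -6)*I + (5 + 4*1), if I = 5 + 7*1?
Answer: -15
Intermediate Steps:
h(o, N) = -2 (h(o, N) = 1 - 3 = -2)
I = 12 (I = 5 + 7 = 12)
h(-12, -6)*I + (5 + 4*1) = -2*12 + (5 + 4*1) = -24 + (5 + 4) = -24 + 9 = -15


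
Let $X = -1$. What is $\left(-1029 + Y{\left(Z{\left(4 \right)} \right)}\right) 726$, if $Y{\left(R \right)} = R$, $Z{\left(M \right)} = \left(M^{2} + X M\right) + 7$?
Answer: $-733260$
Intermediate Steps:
$Z{\left(M \right)} = 7 + M^{2} - M$ ($Z{\left(M \right)} = \left(M^{2} - M\right) + 7 = 7 + M^{2} - M$)
$\left(-1029 + Y{\left(Z{\left(4 \right)} \right)}\right) 726 = \left(-1029 + \left(7 + 4^{2} - 4\right)\right) 726 = \left(-1029 + \left(7 + 16 - 4\right)\right) 726 = \left(-1029 + 19\right) 726 = \left(-1010\right) 726 = -733260$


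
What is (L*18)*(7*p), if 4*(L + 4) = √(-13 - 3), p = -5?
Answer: 2520 - 630*I ≈ 2520.0 - 630.0*I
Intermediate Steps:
L = -4 + I (L = -4 + √(-13 - 3)/4 = -4 + √(-16)/4 = -4 + (4*I)/4 = -4 + I ≈ -4.0 + 1.0*I)
(L*18)*(7*p) = ((-4 + I)*18)*(7*(-5)) = (-72 + 18*I)*(-35) = 2520 - 630*I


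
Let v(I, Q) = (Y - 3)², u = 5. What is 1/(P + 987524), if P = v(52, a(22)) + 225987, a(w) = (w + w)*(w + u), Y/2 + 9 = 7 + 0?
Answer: 1/1213560 ≈ 8.2402e-7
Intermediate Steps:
Y = -4 (Y = -18 + 2*(7 + 0) = -18 + 2*7 = -18 + 14 = -4)
a(w) = 2*w*(5 + w) (a(w) = (w + w)*(w + 5) = (2*w)*(5 + w) = 2*w*(5 + w))
v(I, Q) = 49 (v(I, Q) = (-4 - 3)² = (-7)² = 49)
P = 226036 (P = 49 + 225987 = 226036)
1/(P + 987524) = 1/(226036 + 987524) = 1/1213560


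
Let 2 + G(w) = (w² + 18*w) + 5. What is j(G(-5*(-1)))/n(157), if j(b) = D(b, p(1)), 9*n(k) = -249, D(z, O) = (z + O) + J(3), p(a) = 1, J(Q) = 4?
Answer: -369/83 ≈ -4.4458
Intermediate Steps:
D(z, O) = 4 + O + z (D(z, O) = (z + O) + 4 = (O + z) + 4 = 4 + O + z)
n(k) = -83/3 (n(k) = (⅑)*(-249) = -83/3)
G(w) = 3 + w² + 18*w (G(w) = -2 + ((w² + 18*w) + 5) = -2 + (5 + w² + 18*w) = 3 + w² + 18*w)
j(b) = 5 + b (j(b) = 4 + 1 + b = 5 + b)
j(G(-5*(-1)))/n(157) = (5 + (3 + (-5*(-1))² + 18*(-5*(-1))))/(-83/3) = (5 + (3 + 5² + 18*5))*(-3/83) = (5 + (3 + 25 + 90))*(-3/83) = (5 + 118)*(-3/83) = 123*(-3/83) = -369/83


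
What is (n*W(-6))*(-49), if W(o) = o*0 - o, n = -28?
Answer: 8232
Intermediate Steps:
W(o) = -o (W(o) = 0 - o = -o)
(n*W(-6))*(-49) = -(-28)*(-6)*(-49) = -28*6*(-49) = -168*(-49) = 8232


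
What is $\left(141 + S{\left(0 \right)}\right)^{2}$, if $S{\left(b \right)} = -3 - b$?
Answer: $19044$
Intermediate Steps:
$\left(141 + S{\left(0 \right)}\right)^{2} = \left(141 - 3\right)^{2} = 138^{2} = 19044$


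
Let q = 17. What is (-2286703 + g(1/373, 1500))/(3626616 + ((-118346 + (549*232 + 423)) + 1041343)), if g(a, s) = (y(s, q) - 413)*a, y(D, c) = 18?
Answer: -426470307/872335846 ≈ -0.48888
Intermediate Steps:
g(a, s) = -395*a (g(a, s) = (18 - 413)*a = -395*a)
(-2286703 + g(1/373, 1500))/(3626616 + ((-118346 + (549*232 + 423)) + 1041343)) = (-2286703 - 395/373)/(3626616 + ((-118346 + (549*232 + 423)) + 1041343)) = (-2286703 - 395*1/373)/(3626616 + ((-118346 + (127368 + 423)) + 1041343)) = (-2286703 - 395/373)/(3626616 + ((-118346 + 127791) + 1041343)) = -852940614/(373*(3626616 + (9445 + 1041343))) = -852940614/(373*(3626616 + 1050788)) = -852940614/373/4677404 = -852940614/373*1/4677404 = -426470307/872335846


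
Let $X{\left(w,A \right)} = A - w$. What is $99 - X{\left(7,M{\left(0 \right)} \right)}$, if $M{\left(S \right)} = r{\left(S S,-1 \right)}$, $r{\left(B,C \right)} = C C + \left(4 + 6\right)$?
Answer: $95$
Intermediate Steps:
$r{\left(B,C \right)} = 10 + C^{2}$ ($r{\left(B,C \right)} = C^{2} + 10 = 10 + C^{2}$)
$M{\left(S \right)} = 11$ ($M{\left(S \right)} = 10 + \left(-1\right)^{2} = 10 + 1 = 11$)
$99 - X{\left(7,M{\left(0 \right)} \right)} = 99 - \left(11 - 7\right) = 99 - 4 = 95$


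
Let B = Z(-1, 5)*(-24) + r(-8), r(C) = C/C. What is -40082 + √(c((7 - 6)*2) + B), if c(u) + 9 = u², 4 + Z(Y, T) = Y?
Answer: -40082 + 2*√29 ≈ -40071.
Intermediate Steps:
Z(Y, T) = -4 + Y
r(C) = 1
B = 121 (B = (-4 - 1)*(-24) + 1 = -5*(-24) + 1 = 120 + 1 = 121)
c(u) = -9 + u²
-40082 + √(c((7 - 6)*2) + B) = -40082 + √((-9 + ((7 - 6)*2)²) + 121) = -40082 + √((-9 + (1*2)²) + 121) = -40082 + √((-9 + 2²) + 121) = -40082 + √((-9 + 4) + 121) = -40082 + √(-5 + 121) = -40082 + √116 = -40082 + 2*√29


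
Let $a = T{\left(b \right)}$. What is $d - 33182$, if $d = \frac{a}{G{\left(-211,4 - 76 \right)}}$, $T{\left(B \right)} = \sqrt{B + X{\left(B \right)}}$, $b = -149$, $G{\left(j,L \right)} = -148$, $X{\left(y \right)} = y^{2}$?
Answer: $-33182 - \frac{\sqrt{5513}}{74} \approx -33183.0$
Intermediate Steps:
$T{\left(B \right)} = \sqrt{B + B^{2}}$
$a = 2 \sqrt{5513}$ ($a = \sqrt{- 149 \left(1 - 149\right)} = \sqrt{\left(-149\right) \left(-148\right)} = \sqrt{22052} = 2 \sqrt{5513} \approx 148.5$)
$d = - \frac{\sqrt{5513}}{74}$ ($d = \frac{2 \sqrt{5513}}{-148} = 2 \sqrt{5513} \left(- \frac{1}{148}\right) = - \frac{\sqrt{5513}}{74} \approx -1.0034$)
$d - 33182 = - \frac{\sqrt{5513}}{74} - 33182 = -33182 - \frac{\sqrt{5513}}{74}$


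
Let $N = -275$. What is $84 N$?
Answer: $-23100$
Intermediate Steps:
$84 N = 84 \left(-275\right) = -23100$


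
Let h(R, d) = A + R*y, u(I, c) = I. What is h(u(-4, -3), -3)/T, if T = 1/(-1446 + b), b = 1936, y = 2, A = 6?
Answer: -980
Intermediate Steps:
T = 1/490 (T = 1/(-1446 + 1936) = 1/490 ≈ 0.0020408)
h(R, d) = 6 + 2*R (h(R, d) = 6 + R*2 = 6 + 2*R)
h(u(-4, -3), -3)/T = (6 + 2*(-4))/(1/490) = (6 - 8)*490 = -2*490 = -980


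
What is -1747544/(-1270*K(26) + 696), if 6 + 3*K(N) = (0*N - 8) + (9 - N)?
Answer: -137964/1091 ≈ -126.46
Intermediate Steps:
K(N) = -5/3 - N/3 (K(N) = -2 + ((0*N - 8) + (9 - N))/3 = -2 + ((0 - 8) + (9 - N))/3 = -2 + (-8 + (9 - N))/3 = -2 + (1 - N)/3 = -2 + (⅓ - N/3) = -5/3 - N/3)
-1747544/(-1270*K(26) + 696) = -1747544/(-1270*(-5/3 - ⅓*26) + 696) = -1747544/(-1270*(-5/3 - 26/3) + 696) = -1747544/(-1270*(-31/3) + 696) = -1747544/(39370/3 + 696) = -1747544/41458/3 = -1747544*3/41458 = -137964/1091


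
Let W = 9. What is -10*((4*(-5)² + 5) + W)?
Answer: -1140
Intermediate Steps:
-10*((4*(-5)² + 5) + W) = -10*((4*(-5)² + 5) + 9) = -10*((4*25 + 5) + 9) = -10*((100 + 5) + 9) = -10*(105 + 9) = -10*114 = -1140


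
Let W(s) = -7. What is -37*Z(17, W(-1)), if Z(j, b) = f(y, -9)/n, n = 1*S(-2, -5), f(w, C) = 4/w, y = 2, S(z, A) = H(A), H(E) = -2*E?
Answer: -37/5 ≈ -7.4000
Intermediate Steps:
S(z, A) = -2*A
n = 10 (n = 1*(-2*(-5)) = 1*10 = 10)
Z(j, b) = 1/5 (Z(j, b) = (4/2)/10 = (4*(1/2))*(1/10) = 2*(1/10) = 1/5)
-37*Z(17, W(-1)) = -37*1/5 = -37/5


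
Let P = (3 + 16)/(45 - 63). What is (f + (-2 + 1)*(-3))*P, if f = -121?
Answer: 1121/9 ≈ 124.56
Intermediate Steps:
P = -19/18 (P = 19/(-18) = 19*(-1/18) = -19/18 ≈ -1.0556)
(f + (-2 + 1)*(-3))*P = (-121 + (-2 + 1)*(-3))*(-19/18) = (-121 - 1*(-3))*(-19/18) = (-121 + 3)*(-19/18) = -118*(-19/18) = 1121/9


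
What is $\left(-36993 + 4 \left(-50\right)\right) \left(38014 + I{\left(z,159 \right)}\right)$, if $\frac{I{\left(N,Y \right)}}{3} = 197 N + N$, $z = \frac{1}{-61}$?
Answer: $- \frac{86223044180}{61} \approx -1.4135 \cdot 10^{9}$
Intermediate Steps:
$z = - \frac{1}{61} \approx -0.016393$
$I{\left(N,Y \right)} = 594 N$ ($I{\left(N,Y \right)} = 3 \left(197 N + N\right) = 3 \cdot 198 N = 594 N$)
$\left(-36993 + 4 \left(-50\right)\right) \left(38014 + I{\left(z,159 \right)}\right) = \left(-36993 + 4 \left(-50\right)\right) \left(38014 + 594 \left(- \frac{1}{61}\right)\right) = \left(-36993 - 200\right) \left(38014 - \frac{594}{61}\right) = \left(-37193\right) \frac{2318260}{61} = - \frac{86223044180}{61}$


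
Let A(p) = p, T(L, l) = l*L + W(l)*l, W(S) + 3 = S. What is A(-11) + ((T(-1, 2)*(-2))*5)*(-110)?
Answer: -4411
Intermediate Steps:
W(S) = -3 + S
T(L, l) = L*l + l*(-3 + l) (T(L, l) = l*L + (-3 + l)*l = L*l + l*(-3 + l))
A(-11) + ((T(-1, 2)*(-2))*5)*(-110) = -11 + (((2*(-3 - 1 + 2))*(-2))*5)*(-110) = -11 + (((2*(-2))*(-2))*5)*(-110) = -11 + (-4*(-2)*5)*(-110) = -11 + (8*5)*(-110) = -11 + 40*(-110) = -11 - 4400 = -4411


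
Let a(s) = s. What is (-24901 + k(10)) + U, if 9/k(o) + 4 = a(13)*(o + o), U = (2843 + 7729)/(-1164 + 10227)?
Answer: -19256906443/773376 ≈ -24900.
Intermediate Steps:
U = 3524/3021 (U = 10572/9063 = 10572*(1/9063) = 3524/3021 ≈ 1.1665)
k(o) = 9/(-4 + 26*o) (k(o) = 9/(-4 + 13*(o + o)) = 9/(-4 + 13*(2*o)) = 9/(-4 + 26*o))
(-24901 + k(10)) + U = (-24901 + 9/(2*(-2 + 13*10))) + 3524/3021 = (-24901 + 9/(2*(-2 + 130))) + 3524/3021 = (-24901 + (9/2)/128) + 3524/3021 = (-24901 + (9/2)*(1/128)) + 3524/3021 = (-24901 + 9/256) + 3524/3021 = -6374647/256 + 3524/3021 = -19256906443/773376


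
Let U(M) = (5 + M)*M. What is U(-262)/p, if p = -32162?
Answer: -33667/16081 ≈ -2.0936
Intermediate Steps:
U(M) = M*(5 + M)
U(-262)/p = -262*(5 - 262)/(-32162) = -262*(-257)*(-1/32162) = 67334*(-1/32162) = -33667/16081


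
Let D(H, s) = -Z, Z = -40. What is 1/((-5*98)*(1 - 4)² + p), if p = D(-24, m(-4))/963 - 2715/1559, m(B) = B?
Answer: -1501317/6623360155 ≈ -0.00022667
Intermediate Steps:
D(H, s) = 40 (D(H, s) = -1*(-40) = 40)
p = -2552185/1501317 (p = 40/963 - 2715/1559 = -2552185/1501317 ≈ -1.7000)
1/((-5*98)*(1 - 4)² + p) = 1/((-5*98)*(1 - 4)² - 2552185/1501317) = 1/(-490*(-3)² - 2552185/1501317) = 1/(-490*9 - 2552185/1501317) = 1/(-4410 - 2552185/1501317) = 1/(-6623360155/1501317) = -1501317/6623360155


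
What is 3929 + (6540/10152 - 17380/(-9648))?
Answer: 49520489/12596 ≈ 3931.4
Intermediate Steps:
3929 + (6540/10152 - 17380/(-9648)) = 3929 + (6540*(1/10152) - 17380*(-1/9648)) = 3929 + (545/846 + 4345/2412) = 3929 + 30805/12596 = 49520489/12596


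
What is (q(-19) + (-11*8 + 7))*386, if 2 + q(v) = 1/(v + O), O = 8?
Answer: -352804/11 ≈ -32073.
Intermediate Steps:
q(v) = -2 + 1/(8 + v) (q(v) = -2 + 1/(v + 8) = -2 + 1/(8 + v))
(q(-19) + (-11*8 + 7))*386 = ((-15 - 2*(-19))/(8 - 19) + (-11*8 + 7))*386 = ((-15 + 38)/(-11) + (-88 + 7))*386 = (-1/11*23 - 81)*386 = (-23/11 - 81)*386 = -914/11*386 = -352804/11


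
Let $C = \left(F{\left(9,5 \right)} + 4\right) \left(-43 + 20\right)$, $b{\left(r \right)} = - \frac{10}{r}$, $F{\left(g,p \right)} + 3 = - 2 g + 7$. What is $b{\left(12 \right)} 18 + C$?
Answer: $215$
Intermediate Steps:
$F{\left(g,p \right)} = 4 - 2 g$ ($F{\left(g,p \right)} = -3 - \left(-7 + 2 g\right) = 4 - 2 g$)
$C = 230$ ($C = \left(\left(4 - 18\right) + 4\right) \left(-43 + 20\right) = \left(\left(4 - 18\right) + 4\right) \left(-23\right) = \left(-14 + 4\right) \left(-23\right) = \left(-10\right) \left(-23\right) = 230$)
$b{\left(12 \right)} 18 + C = - \frac{10}{12} \cdot 18 + 230 = \left(-10\right) \frac{1}{12} \cdot 18 + 230 = \left(- \frac{5}{6}\right) 18 + 230 = -15 + 230 = 215$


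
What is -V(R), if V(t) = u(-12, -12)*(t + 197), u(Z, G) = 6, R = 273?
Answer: -2820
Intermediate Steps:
V(t) = 1182 + 6*t (V(t) = 6*(t + 197) = 6*(197 + t) = 1182 + 6*t)
-V(R) = -(1182 + 6*273) = -(1182 + 1638) = -1*2820 = -2820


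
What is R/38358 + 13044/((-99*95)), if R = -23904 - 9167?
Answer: -90152723/40084110 ≈ -2.2491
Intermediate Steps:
R = -33071
R/38358 + 13044/((-99*95)) = -33071/38358 + 13044/((-99*95)) = -33071*1/38358 + 13044/(-9405) = -33071/38358 + 13044*(-1/9405) = -33071/38358 - 4348/3135 = -90152723/40084110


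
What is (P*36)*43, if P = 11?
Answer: 17028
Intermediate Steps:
(P*36)*43 = (11*36)*43 = 396*43 = 17028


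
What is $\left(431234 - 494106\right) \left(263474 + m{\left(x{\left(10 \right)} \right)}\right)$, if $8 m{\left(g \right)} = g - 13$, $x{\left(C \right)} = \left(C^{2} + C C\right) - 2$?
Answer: $-16566591243$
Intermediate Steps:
$x{\left(C \right)} = -2 + 2 C^{2}$ ($x{\left(C \right)} = \left(C^{2} + C^{2}\right) - 2 = 2 C^{2} - 2 = -2 + 2 C^{2}$)
$m{\left(g \right)} = - \frac{13}{8} + \frac{g}{8}$ ($m{\left(g \right)} = \frac{g - 13}{8} = \frac{-13 + g}{8} = - \frac{13}{8} + \frac{g}{8}$)
$\left(431234 - 494106\right) \left(263474 + m{\left(x{\left(10 \right)} \right)}\right) = \left(431234 - 494106\right) \left(263474 - \left(\frac{13}{8} - \frac{-2 + 2 \cdot 10^{2}}{8}\right)\right) = - 62872 \left(263474 - \left(\frac{13}{8} - \frac{-2 + 2 \cdot 100}{8}\right)\right) = - 62872 \left(263474 - \left(\frac{13}{8} - \frac{-2 + 200}{8}\right)\right) = - 62872 \left(263474 + \left(- \frac{13}{8} + \frac{1}{8} \cdot 198\right)\right) = - 62872 \left(263474 + \left(- \frac{13}{8} + \frac{99}{4}\right)\right) = - 62872 \left(263474 + \frac{185}{8}\right) = \left(-62872\right) \frac{2107977}{8} = -16566591243$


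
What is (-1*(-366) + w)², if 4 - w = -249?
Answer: 383161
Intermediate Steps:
w = 253 (w = 4 - 1*(-249) = 4 + 249 = 253)
(-1*(-366) + w)² = (-1*(-366) + 253)² = (366 + 253)² = 619² = 383161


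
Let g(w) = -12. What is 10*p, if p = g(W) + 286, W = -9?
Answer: 2740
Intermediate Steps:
p = 274 (p = -12 + 286 = 274)
10*p = 10*274 = 2740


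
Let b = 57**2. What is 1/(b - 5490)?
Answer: -1/2241 ≈ -0.00044623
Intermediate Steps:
b = 3249
1/(b - 5490) = 1/(3249 - 5490) = 1/(-2241) = -1/2241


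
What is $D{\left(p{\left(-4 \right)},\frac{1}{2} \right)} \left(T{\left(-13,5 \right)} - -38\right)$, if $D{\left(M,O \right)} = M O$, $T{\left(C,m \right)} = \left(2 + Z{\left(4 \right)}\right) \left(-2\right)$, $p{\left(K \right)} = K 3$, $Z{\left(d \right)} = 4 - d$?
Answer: $-204$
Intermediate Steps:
$p{\left(K \right)} = 3 K$
$T{\left(C,m \right)} = -4$ ($T{\left(C,m \right)} = \left(2 + \left(4 - 4\right)\right) \left(-2\right) = \left(2 + 0\right) \left(-2\right) = 2 \left(-2\right) = -4$)
$D{\left(p{\left(-4 \right)},\frac{1}{2} \right)} \left(T{\left(-13,5 \right)} - -38\right) = \frac{3 \left(-4\right)}{2} \left(-4 - -38\right) = \left(-12\right) \frac{1}{2} \left(-4 + \left(40 - 2\right)\right) = - 6 \left(-4 + 38\right) = \left(-6\right) 34 = -204$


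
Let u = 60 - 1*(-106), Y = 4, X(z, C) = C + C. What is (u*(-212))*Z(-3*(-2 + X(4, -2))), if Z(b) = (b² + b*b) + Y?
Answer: -22945184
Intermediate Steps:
X(z, C) = 2*C
Z(b) = 4 + 2*b² (Z(b) = (b² + b*b) + 4 = (b² + b²) + 4 = 2*b² + 4 = 4 + 2*b²)
u = 166 (u = 60 + 106 = 166)
(u*(-212))*Z(-3*(-2 + X(4, -2))) = (166*(-212))*(4 + 2*(-3*(-2 + 2*(-2)))²) = -35192*(4 + 2*(-3*(-2 - 4))²) = -35192*(4 + 2*(-3*(-6))²) = -35192*(4 + 2*18²) = -35192*(4 + 2*324) = -35192*(4 + 648) = -35192*652 = -22945184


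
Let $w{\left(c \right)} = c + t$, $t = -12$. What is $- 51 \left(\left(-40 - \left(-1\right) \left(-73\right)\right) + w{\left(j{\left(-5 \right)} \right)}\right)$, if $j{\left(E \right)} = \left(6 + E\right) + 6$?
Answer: $6018$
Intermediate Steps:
$j{\left(E \right)} = 12 + E$
$w{\left(c \right)} = -12 + c$ ($w{\left(c \right)} = c - 12 = -12 + c$)
$- 51 \left(\left(-40 - \left(-1\right) \left(-73\right)\right) + w{\left(j{\left(-5 \right)} \right)}\right) = - 51 \left(\left(-40 - \left(-1\right) \left(-73\right)\right) + \left(-12 + \left(12 - 5\right)\right)\right) = - 51 \left(\left(-40 - 73\right) + \left(-12 + 7\right)\right) = - 51 \left(\left(-40 - 73\right) - 5\right) = - 51 \left(-113 - 5\right) = \left(-51\right) \left(-118\right) = 6018$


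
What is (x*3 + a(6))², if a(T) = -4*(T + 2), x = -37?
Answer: 20449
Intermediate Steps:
a(T) = -8 - 4*T (a(T) = -4*(2 + T) = -8 - 4*T)
(x*3 + a(6))² = (-37*3 + (-8 - 4*6))² = (-111 + (-8 - 24))² = (-111 - 32)² = (-143)² = 20449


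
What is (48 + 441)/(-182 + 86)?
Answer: -163/32 ≈ -5.0938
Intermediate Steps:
(48 + 441)/(-182 + 86) = 489/(-96) = 489*(-1/96) = -163/32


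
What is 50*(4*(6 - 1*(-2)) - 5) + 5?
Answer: 1355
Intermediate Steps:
50*(4*(6 - 1*(-2)) - 5) + 5 = 50*(4*(6 + 2) - 5) + 5 = 50*(4*8 - 5) + 5 = 50*(32 - 5) + 5 = 50*27 + 5 = 1350 + 5 = 1355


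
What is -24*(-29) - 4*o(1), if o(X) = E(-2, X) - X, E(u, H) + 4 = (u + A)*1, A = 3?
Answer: 712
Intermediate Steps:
E(u, H) = -1 + u (E(u, H) = -4 + (u + 3)*1 = -4 + (3 + u)*1 = -4 + (3 + u) = -1 + u)
o(X) = -3 - X (o(X) = (-1 - 2) - X = -3 - X)
-24*(-29) - 4*o(1) = -24*(-29) - 4*(-3 - 1*1) = 696 - 4*(-3 - 1) = 696 - 4*(-4) = 696 + 16 = 712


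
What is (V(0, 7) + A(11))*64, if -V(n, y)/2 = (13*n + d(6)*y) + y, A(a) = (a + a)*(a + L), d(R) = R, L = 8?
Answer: 20480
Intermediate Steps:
A(a) = 2*a*(8 + a) (A(a) = (a + a)*(a + 8) = (2*a)*(8 + a) = 2*a*(8 + a))
V(n, y) = -26*n - 14*y (V(n, y) = -2*((13*n + 6*y) + y) = -2*((6*y + 13*n) + y) = -2*(7*y + 13*n) = -26*n - 14*y)
(V(0, 7) + A(11))*64 = ((-26*0 - 14*7) + 2*11*(8 + 11))*64 = ((0 - 98) + 2*11*19)*64 = (-98 + 418)*64 = 320*64 = 20480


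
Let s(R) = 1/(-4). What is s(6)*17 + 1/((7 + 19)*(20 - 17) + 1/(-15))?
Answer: -19813/4676 ≈ -4.2372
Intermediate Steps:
s(R) = -1/4
s(6)*17 + 1/((7 + 19)*(20 - 17) + 1/(-15)) = -1/4*17 + 1/((7 + 19)*(20 - 17) + 1/(-15)) = -17/4 + 1/(26*3 - 1/15) = -17/4 + 1/(78 - 1/15) = -17/4 + 1/(1169/15) = -17/4 + 15/1169 = -19813/4676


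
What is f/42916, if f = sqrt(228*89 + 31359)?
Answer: 3*sqrt(5739)/42916 ≈ 0.0052957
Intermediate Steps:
f = 3*sqrt(5739) (f = sqrt(20292 + 31359) = sqrt(51651) = 3*sqrt(5739) ≈ 227.27)
f/42916 = (3*sqrt(5739))/42916 = (3*sqrt(5739))*(1/42916) = 3*sqrt(5739)/42916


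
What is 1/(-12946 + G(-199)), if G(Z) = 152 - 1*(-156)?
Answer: -1/12638 ≈ -7.9126e-5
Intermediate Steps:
G(Z) = 308 (G(Z) = 152 + 156 = 308)
1/(-12946 + G(-199)) = 1/(-12946 + 308) = 1/(-12638) = -1/12638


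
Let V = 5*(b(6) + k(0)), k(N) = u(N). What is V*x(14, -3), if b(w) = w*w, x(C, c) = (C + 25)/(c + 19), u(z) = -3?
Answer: 6435/16 ≈ 402.19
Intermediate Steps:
k(N) = -3
x(C, c) = (25 + C)/(19 + c)
b(w) = w**2
V = 165 (V = 5*(6**2 - 3) = 5*(36 - 3) = 5*33 = 165)
V*x(14, -3) = 165*((25 + 14)/(19 - 3)) = 165*(39/16) = 6435/16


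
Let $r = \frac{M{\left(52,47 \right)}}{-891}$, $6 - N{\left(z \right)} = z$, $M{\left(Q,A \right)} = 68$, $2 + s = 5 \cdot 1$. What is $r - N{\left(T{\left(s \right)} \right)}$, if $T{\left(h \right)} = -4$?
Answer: $- \frac{8978}{891} \approx -10.076$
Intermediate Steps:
$s = 3$ ($s = -2 + 5 \cdot 1 = -2 + 5 = 3$)
$N{\left(z \right)} = 6 - z$
$r = - \frac{68}{891}$ ($r = \frac{68}{-891} = 68 \left(- \frac{1}{891}\right) = - \frac{68}{891} \approx -0.076319$)
$r - N{\left(T{\left(s \right)} \right)} = - \frac{68}{891} - \left(6 - -4\right) = - \frac{68}{891} - \left(6 + 4\right) = - \frac{68}{891} - 10 = - \frac{8978}{891}$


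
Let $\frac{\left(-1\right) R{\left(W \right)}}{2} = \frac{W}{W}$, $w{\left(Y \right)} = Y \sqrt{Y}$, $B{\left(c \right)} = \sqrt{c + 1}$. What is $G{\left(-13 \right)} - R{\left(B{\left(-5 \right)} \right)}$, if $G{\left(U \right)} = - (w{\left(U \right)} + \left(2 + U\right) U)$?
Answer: $-141 + 13 i \sqrt{13} \approx -141.0 + 46.872 i$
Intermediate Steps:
$B{\left(c \right)} = \sqrt{1 + c}$
$w{\left(Y \right)} = Y^{\frac{3}{2}}$
$G{\left(U \right)} = - U^{\frac{3}{2}} - U \left(2 + U\right)$ ($G{\left(U \right)} = - (U^{\frac{3}{2}} + \left(2 + U\right) U) = - (U^{\frac{3}{2}} + U \left(2 + U\right)) = - U^{\frac{3}{2}} - U \left(2 + U\right)$)
$R{\left(W \right)} = -2$ ($R{\left(W \right)} = - 2 \frac{W}{W} = \left(-2\right) 1 = -2$)
$G{\left(-13 \right)} - R{\left(B{\left(-5 \right)} \right)} = \left(- \left(-13\right)^{2} - \left(-13\right)^{\frac{3}{2}} - -26\right) - -2 = \left(\left(-1\right) 169 - - 13 i \sqrt{13} + 26\right) + 2 = \left(-169 + 13 i \sqrt{13} + 26\right) + 2 = \left(-143 + 13 i \sqrt{13}\right) + 2 = -141 + 13 i \sqrt{13}$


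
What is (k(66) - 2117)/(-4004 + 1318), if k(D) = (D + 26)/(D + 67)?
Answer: 16557/21014 ≈ 0.78790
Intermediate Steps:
k(D) = (26 + D)/(67 + D)
(k(66) - 2117)/(-4004 + 1318) = ((26 + 66)/(67 + 66) - 2117)/(-4004 + 1318) = (92/133 - 2117)/(-2686) = ((1/133)*92 - 2117)*(-1/2686) = (92/133 - 2117)*(-1/2686) = -281469/133*(-1/2686) = 16557/21014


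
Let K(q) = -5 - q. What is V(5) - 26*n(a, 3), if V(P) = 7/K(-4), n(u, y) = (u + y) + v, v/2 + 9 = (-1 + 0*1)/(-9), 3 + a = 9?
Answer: 1991/9 ≈ 221.22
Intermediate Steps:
a = 6 (a = -3 + 9 = 6)
v = -160/9 (v = -18 + 2*((-1 + 0*1)/(-9)) = -18 + 2*((-1 + 0)*(-1/9)) = -18 + 2*(-1*(-1/9)) = -18 + 2*(1/9) = -18 + 2/9 = -160/9 ≈ -17.778)
n(u, y) = -160/9 + u + y (n(u, y) = (u + y) - 160/9 = -160/9 + u + y)
V(P) = -7 (V(P) = 7/(-5 - 1*(-4)) = 7/(-5 + 4) = 7/(-1) = 7*(-1) = -7)
V(5) - 26*n(a, 3) = -7 - 26*(-160/9 + 6 + 3) = -7 - 26*(-79/9) = -7 + 2054/9 = 1991/9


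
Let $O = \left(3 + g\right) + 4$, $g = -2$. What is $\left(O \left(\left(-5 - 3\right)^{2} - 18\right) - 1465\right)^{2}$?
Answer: $1525225$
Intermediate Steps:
$O = 5$ ($O = \left(3 - 2\right) + 4 = 1 + 4 = 5$)
$\left(O \left(\left(-5 - 3\right)^{2} - 18\right) - 1465\right)^{2} = \left(5 \left(\left(-5 - 3\right)^{2} - 18\right) - 1465\right)^{2} = \left(5 \left(\left(-8\right)^{2} - 18\right) - 1465\right)^{2} = \left(5 \left(64 - 18\right) - 1465\right)^{2} = \left(5 \cdot 46 - 1465\right)^{2} = \left(230 - 1465\right)^{2} = \left(-1235\right)^{2} = 1525225$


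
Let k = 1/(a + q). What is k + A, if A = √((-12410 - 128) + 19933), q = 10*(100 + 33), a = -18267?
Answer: -1/16937 + √7395 ≈ 85.994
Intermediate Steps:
q = 1330 (q = 10*133 = 1330)
k = -1/16937 (k = 1/(-18267 + 1330) = 1/(-16937) = -1/16937 ≈ -5.9042e-5)
A = √7395 (A = √(-12538 + 19933) = √7395 ≈ 85.994)
k + A = -1/16937 + √7395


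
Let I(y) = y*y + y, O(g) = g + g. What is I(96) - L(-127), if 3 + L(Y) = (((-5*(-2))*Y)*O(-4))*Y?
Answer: 1299635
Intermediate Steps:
O(g) = 2*g
I(y) = y + y² (I(y) = y² + y = y + y²)
L(Y) = -3 - 80*Y² (L(Y) = -3 + (((-5*(-2))*Y)*(2*(-4)))*Y = -3 + ((10*Y)*(-8))*Y = -3 + (-80*Y)*Y = -3 - 80*Y²)
I(96) - L(-127) = 96*(1 + 96) - (-3 - 80*(-127)²) = 96*97 - (-3 - 80*16129) = 9312 - (-3 - 1290320) = 9312 - 1*(-1290323) = 9312 + 1290323 = 1299635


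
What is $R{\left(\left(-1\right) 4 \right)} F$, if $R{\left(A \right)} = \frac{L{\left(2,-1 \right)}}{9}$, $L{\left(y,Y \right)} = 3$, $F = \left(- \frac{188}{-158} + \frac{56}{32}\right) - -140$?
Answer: $\frac{45169}{948} \approx 47.647$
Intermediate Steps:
$F = \frac{45169}{316}$ ($F = \left(\left(-188\right) \left(- \frac{1}{158}\right) + 56 \cdot \frac{1}{32}\right) + 140 = \left(\frac{94}{79} + \frac{7}{4}\right) + 140 = \frac{929}{316} + 140 = \frac{45169}{316} \approx 142.94$)
$R{\left(A \right)} = \frac{1}{3}$ ($R{\left(A \right)} = \frac{3}{9} = 3 \cdot \frac{1}{9} = \frac{1}{3}$)
$R{\left(\left(-1\right) 4 \right)} F = \frac{1}{3} \cdot \frac{45169}{316} = \frac{45169}{948}$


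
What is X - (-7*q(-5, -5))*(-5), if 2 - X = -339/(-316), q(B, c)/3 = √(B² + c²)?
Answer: 293/316 - 525*√2 ≈ -741.54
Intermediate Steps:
q(B, c) = 3*√(B² + c²)
X = 293/316 (X = 2 - (-339)/(-316) = 2 - (-339)*(-1)/316 = 2 - 1*339/316 = 2 - 339/316 = 293/316 ≈ 0.92722)
X - (-7*q(-5, -5))*(-5) = 293/316 - (-21*√((-5)² + (-5)²))*(-5) = 293/316 - (-21*√(25 + 25))*(-5) = 293/316 - (-21*√50)*(-5) = 293/316 - (-21*5*√2)*(-5) = 293/316 - (-105*√2)*(-5) = 293/316 - 525*√2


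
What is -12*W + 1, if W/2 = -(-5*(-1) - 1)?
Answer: 97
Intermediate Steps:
W = -8 (W = 2*(-(-5*(-1) - 1)) = 2*(-(5 - 1)) = 2*(-1*4) = 2*(-4) = -8)
-12*W + 1 = -12*(-8) + 1 = 96 + 1 = 97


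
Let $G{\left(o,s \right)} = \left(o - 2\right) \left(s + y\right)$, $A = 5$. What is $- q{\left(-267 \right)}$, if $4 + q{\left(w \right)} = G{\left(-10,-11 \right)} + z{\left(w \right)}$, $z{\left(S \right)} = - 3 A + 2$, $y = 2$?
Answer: $-91$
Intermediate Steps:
$G{\left(o,s \right)} = \left(-2 + o\right) \left(2 + s\right)$ ($G{\left(o,s \right)} = \left(o - 2\right) \left(s + 2\right) = \left(-2 + o\right) \left(2 + s\right)$)
$z{\left(S \right)} = -13$ ($z{\left(S \right)} = \left(-3\right) 5 + 2 = -15 + 2 = -13$)
$q{\left(w \right)} = 91$ ($q{\left(w \right)} = -4 - -95 = -4 + \left(\left(-4 + 22 - 20 + 110\right) - 13\right) = -4 + \left(108 - 13\right) = -4 + 95 = 91$)
$- q{\left(-267 \right)} = \left(-1\right) 91 = -91$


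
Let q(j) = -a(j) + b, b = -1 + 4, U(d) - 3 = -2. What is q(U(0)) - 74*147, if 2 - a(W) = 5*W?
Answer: -10872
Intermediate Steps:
a(W) = 2 - 5*W
U(d) = 1 (U(d) = 3 - 2 = 1)
b = 3
q(j) = 1 + 5*j (q(j) = -(2 - 5*j) + 3 = (-2 + 5*j) + 3 = 1 + 5*j)
q(U(0)) - 74*147 = (1 + 5*1) - 74*147 = (1 + 5) - 10878 = 6 - 10878 = -10872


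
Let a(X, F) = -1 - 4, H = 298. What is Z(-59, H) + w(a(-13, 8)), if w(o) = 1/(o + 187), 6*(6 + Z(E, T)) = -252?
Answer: -8735/182 ≈ -47.995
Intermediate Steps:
a(X, F) = -5
Z(E, T) = -48 (Z(E, T) = -6 + (⅙)*(-252) = -6 - 42 = -48)
w(o) = 1/(187 + o)
Z(-59, H) + w(a(-13, 8)) = -48 + 1/(187 - 5) = -48 + 1/182 = -8735/182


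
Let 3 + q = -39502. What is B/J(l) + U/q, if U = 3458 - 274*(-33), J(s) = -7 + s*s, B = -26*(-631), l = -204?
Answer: 25601306/328752709 ≈ 0.077874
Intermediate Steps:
q = -39505 (q = -3 - 39502 = -39505)
B = 16406
J(s) = -7 + s²
U = 12500 (U = 3458 - 1*(-9042) = 3458 + 9042 = 12500)
B/J(l) + U/q = 16406/(-7 + (-204)²) + 12500/(-39505) = 16406/(-7 + 41616) + 12500*(-1/39505) = 16406/41609 - 2500/7901 = 25601306/328752709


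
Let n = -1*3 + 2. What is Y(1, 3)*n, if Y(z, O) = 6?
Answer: -6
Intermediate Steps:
n = -1 (n = -3 + 2 = -1)
Y(1, 3)*n = 6*(-1) = -6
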